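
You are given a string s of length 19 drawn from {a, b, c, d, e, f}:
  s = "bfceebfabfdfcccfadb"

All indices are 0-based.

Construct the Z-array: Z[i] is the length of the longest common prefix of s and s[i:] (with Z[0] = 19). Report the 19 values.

Z[0]=19
i=1: outside box; Z[1]=0
i=2: outside box; Z[2]=0
i=3: outside box; Z[3]=0
i=4: outside box; Z[4]=0
i=5: outside box; Z[5]=2 grow→box=[5,7)
i=6: min(r-i=1, Z[1]=0)=0; Z[6]=0
i=7: outside box; Z[7]=0
i=8: outside box; Z[8]=2 grow→box=[8,10)
i=9: min(r-i=1, Z[1]=0)=0; Z[9]=0
i=10: outside box; Z[10]=0
i=11: outside box; Z[11]=0
i=12: outside box; Z[12]=0
i=13: outside box; Z[13]=0
i=14: outside box; Z[14]=0
i=15: outside box; Z[15]=0
i=16: outside box; Z[16]=0
i=17: outside box; Z[17]=0
i=18: outside box; Z[18]=1 grow→box=[18,19)

[19, 0, 0, 0, 0, 2, 0, 0, 2, 0, 0, 0, 0, 0, 0, 0, 0, 0, 1]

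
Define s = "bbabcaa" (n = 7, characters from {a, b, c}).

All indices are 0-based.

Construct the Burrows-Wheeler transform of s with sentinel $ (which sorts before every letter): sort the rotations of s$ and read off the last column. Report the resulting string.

aacbb$ab

rank  rotation  last
    0  $bbabcaa  a
    1  a$bbabca  a
    2  aa$bbabc  c
    3  abcaa$bb  b
    4  babcaa$b  b
    5  bbabcaa$  $
    6  bcaa$bba  a
    7  caa$bbab  b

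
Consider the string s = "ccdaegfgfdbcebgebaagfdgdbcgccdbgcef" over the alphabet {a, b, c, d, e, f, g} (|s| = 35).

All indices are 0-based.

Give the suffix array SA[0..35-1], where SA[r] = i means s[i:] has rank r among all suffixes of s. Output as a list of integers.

[17, 3, 18, 16, 10, 24, 30, 13, 0, 27, 1, 28, 11, 32, 25, 2, 9, 23, 29, 21, 15, 12, 33, 4, 34, 8, 20, 6, 26, 31, 22, 14, 7, 19, 5]

rank→(start, suffix):
  0 → (17, 'aagfdgdbcgccdbgcef')
  1 → (3, 'aegfgfdbcebgebaagfdgdbcgccdbgcef')
  2 → (18, 'agfdgdbcgccdbgcef')
  3 → (16, 'baagfdgdbcgccdbgcef')
  4 → (10, 'bcebgebaagfdgdbcgccdbgcef')
  5 → (24, 'bcgccdbgcef')
  6 → (30, 'bgcef')
  7 → (13, 'bgebaagfdgdbcgccdbgcef')
  8 → (0, 'ccdaegfgfdbcebgebaagfdgdbcgccdbgcef')
  9 → (27, 'ccdbgcef')
  10 → (1, 'cdaegfgfdbcebgebaagfdgdbcgccdbgcef')
  11 → (28, 'cdbgcef')
  12 → (11, 'cebgebaagfdgdbcgccdbgcef')
  13 → (32, 'cef')
  14 → (25, 'cgccdbgcef')
  15 → (2, 'daegfgfdbcebgebaagfdgdbcgccdbgcef')
  16 → (9, 'dbcebgebaagfdgdbcgccdbgcef')
  17 → (23, 'dbcgccdbgcef')
  18 → (29, 'dbgcef')
  19 → (21, 'dgdbcgccdbgcef')
  20 → (15, 'ebaagfdgdbcgccdbgcef')
  21 → (12, 'ebgebaagfdgdbcgccdbgcef')
  22 → (33, 'ef')
  23 → (4, 'egfgfdbcebgebaagfdgdbcgccdbgcef')
  24 → (34, 'f')
  25 → (8, 'fdbcebgebaagfdgdbcgccdbgcef')
  26 → (20, 'fdgdbcgccdbgcef')
  27 → (6, 'fgfdbcebgebaagfdgdbcgccdbgcef')
  28 → (26, 'gccdbgcef')
  29 → (31, 'gcef')
  30 → (22, 'gdbcgccdbgcef')
  31 → (14, 'gebaagfdgdbcgccdbgcef')
  32 → (7, 'gfdbcebgebaagfdgdbcgccdbgcef')
  33 → (19, 'gfdgdbcgccdbgcef')
  34 → (5, 'gfgfdbcebgebaagfdgdbcgccdbgcef')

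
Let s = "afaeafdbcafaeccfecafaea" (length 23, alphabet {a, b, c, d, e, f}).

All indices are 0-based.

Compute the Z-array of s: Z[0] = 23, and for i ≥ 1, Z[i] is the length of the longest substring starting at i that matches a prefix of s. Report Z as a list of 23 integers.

Z[0]=23
i=1: i≥r, start 0; Z[1]=0
i=2: i≥r, start 0; Z[2]=1 scan→box=[2,3)
i=3: i≥r, start 0; Z[3]=0
i=4: i≥r, start 0; Z[4]=2 scan→box=[4,6)
i=5: min(r-i=1, Z[1]=0)=0; Z[5]=0
i=6: i≥r, start 0; Z[6]=0
i=7: i≥r, start 0; Z[7]=0
i=8: i≥r, start 0; Z[8]=0
i=9: i≥r, start 0; Z[9]=4 scan→box=[9,13)
i=10: min(r-i=3, Z[1]=0)=0; Z[10]=0
i=11: min(r-i=2, Z[2]=1)=1; Z[11]=1
i=12: min(r-i=1, Z[3]=0)=0; Z[12]=0
i=13: i≥r, start 0; Z[13]=0
i=14: i≥r, start 0; Z[14]=0
i=15: i≥r, start 0; Z[15]=0
i=16: i≥r, start 0; Z[16]=0
i=17: i≥r, start 0; Z[17]=0
i=18: i≥r, start 0; Z[18]=5 scan→box=[18,23)
i=19: min(r-i=4, Z[1]=0)=0; Z[19]=0
i=20: min(r-i=3, Z[2]=1)=1; Z[20]=1
i=21: min(r-i=2, Z[3]=0)=0; Z[21]=0
i=22: min(r-i=1, Z[4]=2)=1; Z[22]=1

[23, 0, 1, 0, 2, 0, 0, 0, 0, 4, 0, 1, 0, 0, 0, 0, 0, 0, 5, 0, 1, 0, 1]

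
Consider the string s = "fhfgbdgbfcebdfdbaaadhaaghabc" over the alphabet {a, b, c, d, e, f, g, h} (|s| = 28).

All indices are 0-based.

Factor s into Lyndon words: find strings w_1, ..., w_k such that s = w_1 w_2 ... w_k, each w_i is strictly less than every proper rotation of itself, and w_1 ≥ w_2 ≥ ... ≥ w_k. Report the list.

["fh", "fg", "bdgbfce", "bdfd", "b", "aaadhaaghabc"]

emit factor 1: 'fh' (i=0, period=2)
emit factor 2: 'fg' (i=2, period=2)
emit factor 3: 'bdgbfce' (i=4, period=7)
emit factor 4: 'bdfd' (i=11, period=4)
emit factor 5: 'b' (i=15, period=1)
emit factor 6: 'aaadhaaghabc' (i=16, period=12)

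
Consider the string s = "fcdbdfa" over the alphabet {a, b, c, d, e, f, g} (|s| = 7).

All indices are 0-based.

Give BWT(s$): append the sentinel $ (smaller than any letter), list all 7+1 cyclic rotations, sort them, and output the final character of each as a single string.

afdfcbd$

rank  rotation  last
    0  $fcdbdfa  a
    1  a$fcdbdf  f
    2  bdfa$fcd  d
    3  cdbdfa$f  f
    4  dbdfa$fc  c
    5  dfa$fcdb  b
    6  fa$fcdbd  d
    7  fcdbdfa$  $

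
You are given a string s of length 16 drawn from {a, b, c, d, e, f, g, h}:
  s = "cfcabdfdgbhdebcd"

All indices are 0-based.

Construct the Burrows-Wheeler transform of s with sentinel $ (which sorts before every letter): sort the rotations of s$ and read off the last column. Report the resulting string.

dceagfb$chbfdcddb

rank  rotation           last
    0  $cfcabdfdgbhdebcd  d
    1  abdfdgbhdebcd$cfc  c
    2  bcd$cfcabdfdgbhde  e
    3  bdfdgbhdebcd$cfca  a
    4  bhdebcd$cfcabdfdg  g
    5  cabdfdgbhdebcd$cf  f
    6  cd$cfcabdfdgbhdeb  b
    7  cfcabdfdgbhdebcd$  $
    8  d$cfcabdfdgbhdebc  c
    9  debcd$cfcabdfdgbh  h
   10  dfdgbhdebcd$cfcab  b
   11  dgbhdebcd$cfcabdf  f
   12  ebcd$cfcabdfdgbhd  d
   13  fcabdfdgbhdebcd$c  c
   14  fdgbhdebcd$cfcabd  d
   15  gbhdebcd$cfcabdfd  d
   16  hdebcd$cfcabdfdgb  b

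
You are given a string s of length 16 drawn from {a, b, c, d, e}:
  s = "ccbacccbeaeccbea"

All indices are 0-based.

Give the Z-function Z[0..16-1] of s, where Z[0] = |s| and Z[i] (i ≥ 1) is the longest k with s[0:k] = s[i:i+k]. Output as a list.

[16, 1, 0, 0, 2, 3, 1, 0, 0, 0, 0, 3, 1, 0, 0, 0]

Z[0]=16
i=1: outside box; Z[1]=1 extend→box=[1,2)
i=2: outside box; Z[2]=0
i=3: outside box; Z[3]=0
i=4: outside box; Z[4]=2 extend→box=[4,6)
i=5: min(r-i=1, Z[1]=1)=1; Z[5]=3 extend→box=[5,8)
i=6: min(r-i=2, Z[1]=1)=1; Z[6]=1
i=7: min(r-i=1, Z[2]=0)=0; Z[7]=0
i=8: outside box; Z[8]=0
i=9: outside box; Z[9]=0
i=10: outside box; Z[10]=0
i=11: outside box; Z[11]=3 extend→box=[11,14)
i=12: min(r-i=2, Z[1]=1)=1; Z[12]=1
i=13: min(r-i=1, Z[2]=0)=0; Z[13]=0
i=14: outside box; Z[14]=0
i=15: outside box; Z[15]=0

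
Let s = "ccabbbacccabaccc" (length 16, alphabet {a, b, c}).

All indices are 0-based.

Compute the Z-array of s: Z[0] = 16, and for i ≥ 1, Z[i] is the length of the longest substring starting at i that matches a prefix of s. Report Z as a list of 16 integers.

[16, 1, 0, 0, 0, 0, 0, 2, 4, 1, 0, 0, 0, 2, 2, 1]

Z[0]=16
i=1: i≥r, start 0; Z[1]=1 extend→box=[1,2)
i=2: i≥r, start 0; Z[2]=0
i=3: i≥r, start 0; Z[3]=0
i=4: i≥r, start 0; Z[4]=0
i=5: i≥r, start 0; Z[5]=0
i=6: i≥r, start 0; Z[6]=0
i=7: i≥r, start 0; Z[7]=2 extend→box=[7,9)
i=8: min(r-i=1, Z[1]=1)=1; Z[8]=4 extend→box=[8,12)
i=9: min(r-i=3, Z[1]=1)=1; Z[9]=1
i=10: min(r-i=2, Z[2]=0)=0; Z[10]=0
i=11: min(r-i=1, Z[3]=0)=0; Z[11]=0
i=12: i≥r, start 0; Z[12]=0
i=13: i≥r, start 0; Z[13]=2 extend→box=[13,15)
i=14: min(r-i=1, Z[1]=1)=1; Z[14]=2 extend→box=[14,16)
i=15: min(r-i=1, Z[1]=1)=1; Z[15]=1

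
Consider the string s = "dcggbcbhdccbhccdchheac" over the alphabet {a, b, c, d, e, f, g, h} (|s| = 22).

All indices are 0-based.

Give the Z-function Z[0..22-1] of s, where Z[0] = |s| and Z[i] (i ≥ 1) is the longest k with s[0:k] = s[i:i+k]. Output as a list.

Z[0]=22
i=1: fresh scan; Z[1]=0
i=2: fresh scan; Z[2]=0
i=3: fresh scan; Z[3]=0
i=4: fresh scan; Z[4]=0
i=5: fresh scan; Z[5]=0
i=6: fresh scan; Z[6]=0
i=7: fresh scan; Z[7]=0
i=8: fresh scan; Z[8]=2 extend→box=[8,10)
i=9: min(r-i=1, Z[1]=0)=0; Z[9]=0
i=10: fresh scan; Z[10]=0
i=11: fresh scan; Z[11]=0
i=12: fresh scan; Z[12]=0
i=13: fresh scan; Z[13]=0
i=14: fresh scan; Z[14]=0
i=15: fresh scan; Z[15]=2 extend→box=[15,17)
i=16: min(r-i=1, Z[1]=0)=0; Z[16]=0
i=17: fresh scan; Z[17]=0
i=18: fresh scan; Z[18]=0
i=19: fresh scan; Z[19]=0
i=20: fresh scan; Z[20]=0
i=21: fresh scan; Z[21]=0

[22, 0, 0, 0, 0, 0, 0, 0, 2, 0, 0, 0, 0, 0, 0, 2, 0, 0, 0, 0, 0, 0]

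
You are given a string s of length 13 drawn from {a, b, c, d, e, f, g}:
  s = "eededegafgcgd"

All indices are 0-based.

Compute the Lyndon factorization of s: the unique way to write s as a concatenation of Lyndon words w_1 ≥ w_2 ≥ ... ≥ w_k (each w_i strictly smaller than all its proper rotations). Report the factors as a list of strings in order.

["e", "e", "dedeg", "afgcgd"]

emit factor 1: 'e' (i=0, period=1)
emit factor 2: 'e' (i=1, period=1)
emit factor 3: 'dedeg' (i=2, period=5)
emit factor 4: 'afgcgd' (i=7, period=6)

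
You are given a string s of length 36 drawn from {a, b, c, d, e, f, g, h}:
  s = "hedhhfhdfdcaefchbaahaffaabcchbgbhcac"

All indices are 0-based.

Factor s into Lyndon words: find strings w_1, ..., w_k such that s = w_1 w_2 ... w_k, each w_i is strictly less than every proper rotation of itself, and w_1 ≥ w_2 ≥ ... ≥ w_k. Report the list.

emit factor 1: 'h' (i=0, period=1)
emit factor 2: 'e' (i=1, period=1)
emit factor 3: 'dhhfh' (i=2, period=5)
emit factor 4: 'df' (i=7, period=2)
emit factor 5: 'd' (i=9, period=1)
emit factor 6: 'c' (i=10, period=1)
emit factor 7: 'aefchb' (i=11, period=6)
emit factor 8: 'aahaff' (i=17, period=6)
emit factor 9: 'aabcchbgbhcac' (i=23, period=13)

["h", "e", "dhhfh", "df", "d", "c", "aefchb", "aahaff", "aabcchbgbhcac"]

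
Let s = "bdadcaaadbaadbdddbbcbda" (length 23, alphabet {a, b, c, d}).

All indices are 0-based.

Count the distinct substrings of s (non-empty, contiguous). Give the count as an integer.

sorted suffixes:
  #0 SA[0]=22  'a'
  #1 SA[1]=5  'aaadbaadbdddbbcbda'
  #2 SA[2]=6  'aadbaadbdddbbcbda'
  #3 SA[3]=10  'aadbdddbbcbda'
  #4 SA[4]=7  'adbaadbdddbbcbda'
  #5 SA[5]=11  'adbdddbbcbda'
  #6 SA[6]=2  'adcaaadbaadbdddbbcbda'
  #7 SA[7]=9  'baadbdddbbcbda'
  #8 SA[8]=17  'bbcbda'
  #9 SA[9]=18  'bcbda'
  #10 SA[10]=20  'bda'
  #11 SA[11]=0  'bdadcaaadbaadbdddbbcbda'
  #12 SA[12]=13  'bdddbbcbda'
  #13 SA[13]=4  'caaadbaadbdddbbcbda'
  #14 SA[14]=19  'cbda'
  #15 SA[15]=21  'da'
  #16 SA[16]=1  'dadcaaadbaadbdddbbcbda'
  #17 SA[17]=8  'dbaadbdddbbcbda'
  #18 SA[18]=16  'dbbcbda'
  #19 SA[19]=12  'dbdddbbcbda'
  #20 SA[20]=3  'dcaaadbaadbdddbbcbda'
  #21 SA[21]=15  'ddbbcbda'
  #22 SA[22]=14  'dddbbcbda'

SA = [22, 5, 6, 10, 7, 11, 2, 9, 17, 18, 20, 0, 13, 4, 19, 21, 1, 8, 16, 12, 3, 15, 14]
[i] adj suffixes → lcp
  [1] 22/5 → 1 ('a')
  [2] 5/6 → 2 ('aa')
  [3] 6/10 → 4 ('aadb')
  [4] 10/7 → 1 ('a')
  [5] 7/11 → 3 ('adb')
  [6] 11/2 → 2 ('ad')
  [7] 2/9 → 0 ('')
  [8] 9/17 → 1 ('b')
  [9] 17/18 → 1 ('b')
  [10] 18/20 → 1 ('b')
  [11] 20/0 → 3 ('bda')
  [12] 0/13 → 2 ('bd')
  [13] 13/4 → 0 ('')
  [14] 4/19 → 1 ('c')
  [15] 19/21 → 0 ('')
  [16] 21/1 → 2 ('da')
  [17] 1/8 → 1 ('d')
  [18] 8/16 → 2 ('db')
  [19] 16/12 → 2 ('db')
  [20] 12/3 → 1 ('d')
  [21] 3/15 → 1 ('d')
  [22] 15/14 → 2 ('dd')

n(n+1)/2 = 23·24/2 = 276
Σ LCP = 0 + 1 + 2 + 4 + 1 + 3 + 2 + 0 + 1 + 1 + 1 + 3 + 2 + 0 + 1 + 0 + 2 + 1 + 2 + 2 + 1 + 1 + 2 = 33
distinct = 276 − 33 = 243

243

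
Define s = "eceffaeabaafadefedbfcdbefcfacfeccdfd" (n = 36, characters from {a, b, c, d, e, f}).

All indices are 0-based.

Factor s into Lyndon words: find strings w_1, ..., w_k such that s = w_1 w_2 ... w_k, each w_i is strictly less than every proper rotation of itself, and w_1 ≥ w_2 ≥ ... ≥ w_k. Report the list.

["e", "ceff", "ae", "ab", "aafadefedbfcdbefcfacfeccdfd"]

emit factor 1: 'e' (i=0, period=1)
emit factor 2: 'ceff' (i=1, period=4)
emit factor 3: 'ae' (i=5, period=2)
emit factor 4: 'ab' (i=7, period=2)
emit factor 5: 'aafadefedbfcdbefcfacfeccdfd' (i=9, period=27)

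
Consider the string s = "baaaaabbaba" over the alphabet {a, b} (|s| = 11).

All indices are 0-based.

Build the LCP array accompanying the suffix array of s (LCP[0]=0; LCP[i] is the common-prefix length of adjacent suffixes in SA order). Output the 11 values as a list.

[0, 1, 4, 3, 2, 1, 2, 0, 2, 2, 1]

sorted suffixes:
  #0 SA[0]=10  'a'
  #1 SA[1]=1  'aaaaabbaba'
  #2 SA[2]=2  'aaaabbaba'
  #3 SA[3]=3  'aaabbaba'
  #4 SA[4]=4  'aabbaba'
  #5 SA[5]=8  'aba'
  #6 SA[6]=5  'abbaba'
  #7 SA[7]=9  'ba'
  #8 SA[8]=0  'baaaaabbaba'
  #9 SA[9]=7  'baba'
  #10 SA[10]=6  'bbaba'

SA = [10, 1, 2, 3, 4, 8, 5, 9, 0, 7, 6]
i: (SA[i-1],SA[i]) lcp shared
  1: (10,1) 1 'a'
  2: (1,2) 4 'aaaa'
  3: (2,3) 3 'aaa'
  4: (3,4) 2 'aa'
  5: (4,8) 1 'a'
  6: (8,5) 2 'ab'
  7: (5,9) 0 ''
  8: (9,0) 2 'ba'
  9: (0,7) 2 'ba'
  10: (7,6) 1 'b'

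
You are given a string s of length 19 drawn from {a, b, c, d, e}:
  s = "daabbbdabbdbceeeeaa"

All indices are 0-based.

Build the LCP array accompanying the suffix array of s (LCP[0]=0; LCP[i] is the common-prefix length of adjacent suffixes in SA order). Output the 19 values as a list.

[0, 1, 2, 1, 3, 0, 2, 3, 1, 1, 2, 0, 0, 2, 1, 0, 1, 2, 3]

rank | idx | suffix
   0 |  18 | a
   1 |  17 | aa
   2 |   1 | aabbbdabbdbceeeeaa
   3 |   2 | abbbdabbdbceeeeaa
   4 |   7 | abbdbceeeeaa
   5 |   3 | bbbdabbdbceeeeaa
   6 |   4 | bbdabbdbceeeeaa
   7 |   8 | bbdbceeeeaa
   8 |  11 | bceeeeaa
   9 |   5 | bdabbdbceeeeaa
  10 |   9 | bdbceeeeaa
  11 |  12 | ceeeeaa
  12 |   0 | daabbbdabbdbceeeeaa
  13 |   6 | dabbdbceeeeaa
  14 |  10 | dbceeeeaa
  15 |  16 | eaa
  16 |  15 | eeaa
  17 |  14 | eeeaa
  18 |  13 | eeeeaa

SA = [18, 17, 1, 2, 7, 3, 4, 8, 11, 5, 9, 12, 0, 6, 10, 16, 15, 14, 13]
i: (SA[i-1],SA[i]) lcp shared
  1: (18,17) 1 'a'
  2: (17,1) 2 'aa'
  3: (1,2) 1 'a'
  4: (2,7) 3 'abb'
  5: (7,3) 0 ''
  6: (3,4) 2 'bb'
  7: (4,8) 3 'bbd'
  8: (8,11) 1 'b'
  9: (11,5) 1 'b'
  10: (5,9) 2 'bd'
  11: (9,12) 0 ''
  12: (12,0) 0 ''
  13: (0,6) 2 'da'
  14: (6,10) 1 'd'
  15: (10,16) 0 ''
  16: (16,15) 1 'e'
  17: (15,14) 2 'ee'
  18: (14,13) 3 'eee'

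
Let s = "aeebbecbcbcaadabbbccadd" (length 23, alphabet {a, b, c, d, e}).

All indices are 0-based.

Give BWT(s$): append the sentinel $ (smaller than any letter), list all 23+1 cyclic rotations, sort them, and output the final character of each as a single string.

rank  rotation                  last
    0  $aeebbecbcbcaadabbbccadd  d
    1  aadabbbccadd$aeebbecbcbc  c
    2  abbbccadd$aeebbecbcbcaad  d
    3  adabbbccadd$aeebbecbcbca  a
    4  add$aeebbecbcbcaadabbbcc  c
    5  aeebbecbcbcaadabbbccadd$  $
    6  bbbccadd$aeebbecbcbcaada  a
    7  bbccadd$aeebbecbcbcaadab  b
    8  bbecbcbcaadabbbccadd$aee  e
    9  bcaadabbbccadd$aeebbecbc  c
   10  bcbcaadabbbccadd$aeebbec  c
   11  bccadd$aeebbecbcbcaadabb  b
   12  becbcbcaadabbbccadd$aeeb  b
   13  caadabbbccadd$aeebbecbcb  b
   14  cadd$aeebbecbcbcaadabbbc  c
   15  cbcaadabbbccadd$aeebbecb  b
   16  cbcbcaadabbbccadd$aeebbe  e
   17  ccadd$aeebbecbcbcaadabbb  b
   18  d$aeebbecbcbcaadabbbccad  d
   19  dabbbccadd$aeebbecbcbcaa  a
   20  dd$aeebbecbcbcaadabbbcca  a
   21  ebbecbcbcaadabbbccadd$ae  e
   22  ecbcbcaadabbbccadd$aeebb  b
   23  eebbecbcbcaadabbbccadd$a  a

dcdac$abeccbbbcbebdaaeba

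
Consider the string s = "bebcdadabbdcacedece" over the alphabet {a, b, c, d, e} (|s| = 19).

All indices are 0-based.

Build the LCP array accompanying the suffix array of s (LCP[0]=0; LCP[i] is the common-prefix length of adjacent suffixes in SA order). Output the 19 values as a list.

rank→(start, suffix):
  0 → (7, 'abbdcacedece')
  1 → (12, 'acedece')
  2 → (5, 'adabbdcacedece')
  3 → (8, 'bbdcacedece')
  4 → (2, 'bcdadabbdcacedece')
  5 → (9, 'bdcacedece')
  6 → (0, 'bebcdadabbdcacedece')
  7 → (11, 'cacedece')
  8 → (3, 'cdadabbdcacedece')
  9 → (17, 'ce')
  10 → (13, 'cedece')
  11 → (6, 'dabbdcacedece')
  12 → (4, 'dadabbdcacedece')
  13 → (10, 'dcacedece')
  14 → (15, 'dece')
  15 → (18, 'e')
  16 → (1, 'ebcdadabbdcacedece')
  17 → (16, 'ece')
  18 → (14, 'edece')

SA = [7, 12, 5, 8, 2, 9, 0, 11, 3, 17, 13, 6, 4, 10, 15, 18, 1, 16, 14]
[i] adj suffixes → lcp
  [1] 7/12 → 1 ('a')
  [2] 12/5 → 1 ('a')
  [3] 5/8 → 0 ('')
  [4] 8/2 → 1 ('b')
  [5] 2/9 → 1 ('b')
  [6] 9/0 → 1 ('b')
  [7] 0/11 → 0 ('')
  [8] 11/3 → 1 ('c')
  [9] 3/17 → 1 ('c')
  [10] 17/13 → 2 ('ce')
  [11] 13/6 → 0 ('')
  [12] 6/4 → 2 ('da')
  [13] 4/10 → 1 ('d')
  [14] 10/15 → 1 ('d')
  [15] 15/18 → 0 ('')
  [16] 18/1 → 1 ('e')
  [17] 1/16 → 1 ('e')
  [18] 16/14 → 1 ('e')

[0, 1, 1, 0, 1, 1, 1, 0, 1, 1, 2, 0, 2, 1, 1, 0, 1, 1, 1]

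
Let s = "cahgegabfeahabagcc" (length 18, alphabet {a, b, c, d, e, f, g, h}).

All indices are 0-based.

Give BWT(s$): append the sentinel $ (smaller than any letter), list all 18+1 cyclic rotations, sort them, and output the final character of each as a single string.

rank  rotation             last
    0  $cahgegabfeahabagcc  c
    1  abagcc$cahgegabfeah  h
    2  abfeahabagcc$cahgeg  g
    3  agcc$cahgegabfeahab  b
    4  ahabagcc$cahgegabfe  e
    5  ahgegabfeahabagcc$c  c
    6  bagcc$cahgegabfeaha  a
    7  bfeahabagcc$cahgega  a
    8  c$cahgegabfeahabagc  c
    9  cahgegabfeahabagcc$  $
   10  cc$cahgegabfeahabag  g
   11  eahabagcc$cahgegabf  f
   12  egabfeahabagcc$cahg  g
   13  feahabagcc$cahgegab  b
   14  gabfeahabagcc$cahge  e
   15  gcc$cahgegabfeahaba  a
   16  gegabfeahabagcc$cah  h
   17  habagcc$cahgegabfea  a
   18  hgegabfeahabagcc$ca  a

chgbecaac$gfgbeahaa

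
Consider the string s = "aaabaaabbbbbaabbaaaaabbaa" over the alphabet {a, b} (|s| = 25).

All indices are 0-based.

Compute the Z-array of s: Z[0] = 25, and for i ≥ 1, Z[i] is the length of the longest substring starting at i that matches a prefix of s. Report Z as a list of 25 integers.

Z[0]=25
i=1: fresh scan; Z[1]=2 grow→box=[1,3)
i=2: min(r-i=1, Z[1]=2)=1; Z[2]=1
i=3: fresh scan; Z[3]=0
i=4: fresh scan; Z[4]=4 grow→box=[4,8)
i=5: min(r-i=3, Z[1]=2)=2; Z[5]=2
i=6: min(r-i=2, Z[2]=1)=1; Z[6]=1
i=7: min(r-i=1, Z[3]=0)=0; Z[7]=0
i=8: fresh scan; Z[8]=0
i=9: fresh scan; Z[9]=0
i=10: fresh scan; Z[10]=0
i=11: fresh scan; Z[11]=0
i=12: fresh scan; Z[12]=2 grow→box=[12,14)
i=13: min(r-i=1, Z[1]=2)=1; Z[13]=1
i=14: fresh scan; Z[14]=0
i=15: fresh scan; Z[15]=0
i=16: fresh scan; Z[16]=3 grow→box=[16,19)
i=17: min(r-i=2, Z[1]=2)=2; Z[17]=3 grow→box=[17,20)
i=18: min(r-i=2, Z[1]=2)=2; Z[18]=4 grow→box=[18,22)
i=19: min(r-i=3, Z[1]=2)=2; Z[19]=2
i=20: min(r-i=2, Z[2]=1)=1; Z[20]=1
i=21: min(r-i=1, Z[3]=0)=0; Z[21]=0
i=22: fresh scan; Z[22]=0
i=23: fresh scan; Z[23]=2 grow→box=[23,25)
i=24: min(r-i=1, Z[1]=2)=1; Z[24]=1

[25, 2, 1, 0, 4, 2, 1, 0, 0, 0, 0, 0, 2, 1, 0, 0, 3, 3, 4, 2, 1, 0, 0, 2, 1]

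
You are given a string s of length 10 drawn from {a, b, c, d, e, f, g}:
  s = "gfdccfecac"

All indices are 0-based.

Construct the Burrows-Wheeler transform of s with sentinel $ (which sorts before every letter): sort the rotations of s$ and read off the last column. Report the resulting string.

ccaedcffgc$

rank  rotation     last
    0  $gfdccfecac  c
    1  ac$gfdccfec  c
    2  c$gfdccfeca  a
    3  cac$gfdccfe  e
    4  ccfecac$gfd  d
    5  cfecac$gfdc  c
    6  dccfecac$gf  f
    7  ecac$gfdccf  f
    8  fdccfecac$g  g
    9  fecac$gfdcc  c
   10  gfdccfecac$  $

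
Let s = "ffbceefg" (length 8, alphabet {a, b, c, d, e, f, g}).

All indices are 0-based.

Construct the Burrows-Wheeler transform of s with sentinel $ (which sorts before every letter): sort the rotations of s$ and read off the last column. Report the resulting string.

gfbcef$ef

rank  rotation   last
    0  $ffbceefg  g
    1  bceefg$ff  f
    2  ceefg$ffb  b
    3  eefg$ffbc  c
    4  efg$ffbce  e
    5  fbceefg$f  f
    6  ffbceefg$  $
    7  fg$ffbcee  e
    8  g$ffbceef  f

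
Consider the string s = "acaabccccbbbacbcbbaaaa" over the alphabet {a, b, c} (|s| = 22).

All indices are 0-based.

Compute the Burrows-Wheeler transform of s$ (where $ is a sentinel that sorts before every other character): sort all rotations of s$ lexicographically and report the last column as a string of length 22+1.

aaaabca$bbbcbccaabcaccb

rank  rotation                 last
    0  $acaabccccbbbacbcbbaaaa  a
    1  a$acaabccccbbbacbcbbaaa  a
    2  aa$acaabccccbbbacbcbbaa  a
    3  aaa$acaabccccbbbacbcbba  a
    4  aaaa$acaabccccbbbacbcbb  b
    5  aabccccbbbacbcbbaaaa$ac  c
    6  abccccbbbacbcbbaaaa$aca  a
    7  acaabccccbbbacbcbbaaaa$  $
    8  acbcbbaaaa$acaabccccbbb  b
    9  baaaa$acaabccccbbbacbcb  b
   10  bacbcbbaaaa$acaabccccbb  b
   11  bbaaaa$acaabccccbbbacbc  c
   12  bbacbcbbaaaa$acaabccccb  b
   13  bbbacbcbbaaaa$acaabcccc  c
   14  bcbbaaaa$acaabccccbbbac  c
   15  bccccbbbacbcbbaaaa$acaa  a
   16  caabccccbbbacbcbbaaaa$a  a
   17  cbbaaaa$acaabccccbbbacb  b
   18  cbbbacbcbbaaaa$acaabccc  c
   19  cbcbbaaaa$acaabccccbbba  a
   20  ccbbbacbcbbaaaa$acaabcc  c
   21  cccbbbacbcbbaaaa$acaabc  c
   22  ccccbbbacbcbbaaaa$acaab  b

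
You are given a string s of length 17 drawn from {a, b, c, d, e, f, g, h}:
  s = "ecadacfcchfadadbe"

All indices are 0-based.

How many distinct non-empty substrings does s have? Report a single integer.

rank | idx | suffix
   0 |   4 | acfcchfadadbe
   1 |   2 | adacfcchfadadbe
   2 |  11 | adadbe
   3 |  13 | adbe
   4 |  15 | be
   5 |   1 | cadacfcchfadadbe
   6 |   7 | cchfadadbe
   7 |   5 | cfcchfadadbe
   8 |   8 | chfadadbe
   9 |   3 | dacfcchfadadbe
  10 |  12 | dadbe
  11 |  14 | dbe
  12 |  16 | e
  13 |   0 | ecadacfcchfadadbe
  14 |  10 | fadadbe
  15 |   6 | fcchfadadbe
  16 |   9 | hfadadbe

SA = [4, 2, 11, 13, 15, 1, 7, 5, 8, 3, 12, 14, 16, 0, 10, 6, 9]
i: (SA[i-1],SA[i]) lcp shared
  1: (4,2) 1 'a'
  2: (2,11) 3 'ada'
  3: (11,13) 2 'ad'
  4: (13,15) 0 ''
  5: (15,1) 0 ''
  6: (1,7) 1 'c'
  7: (7,5) 1 'c'
  8: (5,8) 1 'c'
  9: (8,3) 0 ''
  10: (3,12) 2 'da'
  11: (12,14) 1 'd'
  12: (14,16) 0 ''
  13: (16,0) 1 'e'
  14: (0,10) 0 ''
  15: (10,6) 1 'f'
  16: (6,9) 0 ''

n(n+1)/2 = 17·18/2 = 153
Σ LCP = 0 + 1 + 3 + 2 + 0 + 0 + 1 + 1 + 1 + 0 + 2 + 1 + 0 + 1 + 0 + 1 + 0 = 14
distinct = 153 − 14 = 139

139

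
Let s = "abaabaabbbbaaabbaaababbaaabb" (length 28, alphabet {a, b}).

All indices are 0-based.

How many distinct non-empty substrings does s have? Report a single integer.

314

sorted suffixes:
  #0 SA[0]=16  'aaababbaaabb'
  #1 SA[1]=23  'aaabb'
  #2 SA[2]=11  'aaabbaaababbaaabb'
  #3 SA[3]=2  'aabaabbbbaaabbaaababbaaabb'
  #4 SA[4]=17  'aababbaaabb'
  #5 SA[5]=24  'aabb'
  #6 SA[6]=12  'aabbaaababbaaabb'
  #7 SA[7]=5  'aabbbbaaabbaaababbaaabb'
  #8 SA[8]=0  'abaabaabbbbaaabbaaababbaaabb'
  #9 SA[9]=3  'abaabbbbaaabbaaababbaaabb'
  #10 SA[10]=18  'ababbaaabb'
  #11 SA[11]=25  'abb'
  #12 SA[12]=13  'abbaaababbaaabb'
  #13 SA[13]=20  'abbaaabb'
  #14 SA[14]=6  'abbbbaaabbaaababbaaabb'
  #15 SA[15]=27  'b'
  #16 SA[16]=15  'baaababbaaabb'
  #17 SA[17]=22  'baaabb'
  #18 SA[18]=10  'baaabbaaababbaaabb'
  #19 SA[19]=1  'baabaabbbbaaabbaaababbaaabb'
  #20 SA[20]=4  'baabbbbaaabbaaababbaaabb'
  #21 SA[21]=19  'babbaaabb'
  #22 SA[22]=26  'bb'
  #23 SA[23]=14  'bbaaababbaaabb'
  #24 SA[24]=21  'bbaaabb'
  #25 SA[25]=9  'bbaaabbaaababbaaabb'
  #26 SA[26]=8  'bbbaaabbaaababbaaabb'
  #27 SA[27]=7  'bbbbaaabbaaababbaaabb'

SA = [16, 23, 11, 2, 17, 24, 12, 5, 0, 3, 18, 25, 13, 20, 6, 27, 15, 22, 10, 1, 4, 19, 26, 14, 21, 9, 8, 7]
[i] adj suffixes → lcp
  [1] 16/23 → 4 ('aaab')
  [2] 23/11 → 5 ('aaabb')
  [3] 11/2 → 2 ('aa')
  [4] 2/17 → 4 ('aaba')
  [5] 17/24 → 3 ('aab')
  [6] 24/12 → 4 ('aabb')
  [7] 12/5 → 4 ('aabb')
  [8] 5/0 → 1 ('a')
  [9] 0/3 → 5 ('abaab')
  [10] 3/18 → 3 ('aba')
  [11] 18/25 → 2 ('ab')
  [12] 25/13 → 3 ('abb')
  [13] 13/20 → 7 ('abbaaab')
  [14] 20/6 → 3 ('abb')
  [15] 6/27 → 0 ('')
  [16] 27/15 → 1 ('b')
  [17] 15/22 → 5 ('baaab')
  [18] 22/10 → 6 ('baaabb')
  [19] 10/1 → 3 ('baa')
  [20] 1/4 → 4 ('baab')
  [21] 4/19 → 2 ('ba')
  [22] 19/26 → 1 ('b')
  [23] 26/14 → 2 ('bb')
  [24] 14/21 → 6 ('bbaaab')
  [25] 21/9 → 7 ('bbaaabb')
  [26] 9/8 → 2 ('bb')
  [27] 8/7 → 3 ('bbb')

n(n+1)/2 = 28·29/2 = 406
Σ LCP = 0 + 4 + 5 + 2 + 4 + 3 + 4 + 4 + 1 + 5 + 3 + 2 + 3 + 7 + 3 + 0 + 1 + 5 + 6 + 3 + 4 + 2 + 1 + 2 + 6 + 7 + 2 + 3 = 92
distinct = 406 − 92 = 314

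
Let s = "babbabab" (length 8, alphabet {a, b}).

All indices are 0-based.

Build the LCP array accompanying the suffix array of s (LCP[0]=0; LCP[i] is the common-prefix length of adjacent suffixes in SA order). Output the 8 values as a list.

[0, 2, 2, 0, 1, 3, 3, 1]

rank→(start, suffix):
  0 → (6, 'ab')
  1 → (4, 'abab')
  2 → (1, 'abbabab')
  3 → (7, 'b')
  4 → (5, 'bab')
  5 → (3, 'babab')
  6 → (0, 'babbabab')
  7 → (2, 'bbabab')

SA = [6, 4, 1, 7, 5, 3, 0, 2]
i: (SA[i-1],SA[i]) lcp shared
  1: (6,4) 2 'ab'
  2: (4,1) 2 'ab'
  3: (1,7) 0 ''
  4: (7,5) 1 'b'
  5: (5,3) 3 'bab'
  6: (3,0) 3 'bab'
  7: (0,2) 1 'b'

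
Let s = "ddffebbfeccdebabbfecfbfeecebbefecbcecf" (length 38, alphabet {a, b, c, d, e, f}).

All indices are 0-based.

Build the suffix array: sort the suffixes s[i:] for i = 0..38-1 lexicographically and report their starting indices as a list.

[14, 13, 27, 5, 15, 33, 28, 6, 16, 21, 32, 9, 10, 25, 34, 36, 19, 0, 11, 1, 12, 26, 4, 31, 8, 24, 35, 18, 23, 29, 37, 20, 3, 30, 7, 17, 22, 2]

rank→(start, suffix):
  0 → (14, 'abbfecfbfeecebbefecbcecf')
  1 → (13, 'babbfecfbfeecebbefecbcecf')
  2 → (27, 'bbefecbcecf')
  3 → (5, 'bbfeccdebabbfecfbfeecebbefecbcecf')
  4 → (15, 'bbfecfbfeecebbefecbcecf')
  5 → (33, 'bcecf')
  6 → (28, 'befecbcecf')
  7 → (6, 'bfeccdebabbfecfbfeecebbefecbcecf')
  8 → (16, 'bfecfbfeecebbefecbcecf')
  9 → (21, 'bfeecebbefecbcecf')
  10 → (32, 'cbcecf')
  11 → (9, 'ccdebabbfecfbfeecebbefecbcecf')
  12 → (10, 'cdebabbfecfbfeecebbefecbcecf')
  13 → (25, 'cebbefecbcecf')
  14 → (34, 'cecf')
  15 → (36, 'cf')
  16 → (19, 'cfbfeecebbefecbcecf')
  17 → (0, 'ddffebbfeccdebabbfecfbfeecebbefecbcecf')
  18 → (11, 'debabbfecfbfeecebbefecbcecf')
  19 → (1, 'dffebbfeccdebabbfecfbfeecebbefecbcecf')
  20 → (12, 'ebabbfecfbfeecebbefecbcecf')
  21 → (26, 'ebbefecbcecf')
  22 → (4, 'ebbfeccdebabbfecfbfeecebbefecbcecf')
  23 → (31, 'ecbcecf')
  24 → (8, 'eccdebabbfecfbfeecebbefecbcecf')
  25 → (24, 'ecebbefecbcecf')
  26 → (35, 'ecf')
  27 → (18, 'ecfbfeecebbefecbcecf')
  28 → (23, 'eecebbefecbcecf')
  29 → (29, 'efecbcecf')
  30 → (37, 'f')
  31 → (20, 'fbfeecebbefecbcecf')
  32 → (3, 'febbfeccdebabbfecfbfeecebbefecbcecf')
  33 → (30, 'fecbcecf')
  34 → (7, 'feccdebabbfecfbfeecebbefecbcecf')
  35 → (17, 'fecfbfeecebbefecbcecf')
  36 → (22, 'feecebbefecbcecf')
  37 → (2, 'ffebbfeccdebabbfecfbfeecebbefecbcecf')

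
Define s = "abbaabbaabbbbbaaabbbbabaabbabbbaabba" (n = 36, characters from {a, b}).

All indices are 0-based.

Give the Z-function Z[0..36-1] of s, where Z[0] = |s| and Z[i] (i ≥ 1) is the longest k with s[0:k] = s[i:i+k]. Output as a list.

Z[0]=36
i=1: i≥r, start 0; Z[1]=0
i=2: i≥r, start 0; Z[2]=0
i=3: i≥r, start 0; Z[3]=1 extend→box=[3,4)
i=4: i≥r, start 0; Z[4]=7 extend→box=[4,11)
i=5: min(r-i=6, Z[1]=0)=0; Z[5]=0
i=6: min(r-i=5, Z[2]=0)=0; Z[6]=0
i=7: min(r-i=4, Z[3]=1)=1; Z[7]=1
i=8: min(r-i=3, Z[4]=7)=3; Z[8]=3
i=9: min(r-i=2, Z[5]=0)=0; Z[9]=0
i=10: min(r-i=1, Z[6]=0)=0; Z[10]=0
i=11: i≥r, start 0; Z[11]=0
i=12: i≥r, start 0; Z[12]=0
i=13: i≥r, start 0; Z[13]=0
i=14: i≥r, start 0; Z[14]=1 extend→box=[14,15)
i=15: i≥r, start 0; Z[15]=1 extend→box=[15,16)
i=16: i≥r, start 0; Z[16]=3 extend→box=[16,19)
i=17: min(r-i=2, Z[1]=0)=0; Z[17]=0
i=18: min(r-i=1, Z[2]=0)=0; Z[18]=0
i=19: i≥r, start 0; Z[19]=0
i=20: i≥r, start 0; Z[20]=0
i=21: i≥r, start 0; Z[21]=2 extend→box=[21,23)
i=22: min(r-i=1, Z[1]=0)=0; Z[22]=0
i=23: i≥r, start 0; Z[23]=1 extend→box=[23,24)
i=24: i≥r, start 0; Z[24]=4 extend→box=[24,28)
i=25: min(r-i=3, Z[1]=0)=0; Z[25]=0
i=26: min(r-i=2, Z[2]=0)=0; Z[26]=0
i=27: min(r-i=1, Z[3]=1)=1; Z[27]=3 extend→box=[27,30)
i=28: min(r-i=2, Z[1]=0)=0; Z[28]=0
i=29: min(r-i=1, Z[2]=0)=0; Z[29]=0
i=30: i≥r, start 0; Z[30]=0
i=31: i≥r, start 0; Z[31]=1 extend→box=[31,32)
i=32: i≥r, start 0; Z[32]=4 extend→box=[32,36)
i=33: min(r-i=3, Z[1]=0)=0; Z[33]=0
i=34: min(r-i=2, Z[2]=0)=0; Z[34]=0
i=35: min(r-i=1, Z[3]=1)=1; Z[35]=1

[36, 0, 0, 1, 7, 0, 0, 1, 3, 0, 0, 0, 0, 0, 1, 1, 3, 0, 0, 0, 0, 2, 0, 1, 4, 0, 0, 3, 0, 0, 0, 1, 4, 0, 0, 1]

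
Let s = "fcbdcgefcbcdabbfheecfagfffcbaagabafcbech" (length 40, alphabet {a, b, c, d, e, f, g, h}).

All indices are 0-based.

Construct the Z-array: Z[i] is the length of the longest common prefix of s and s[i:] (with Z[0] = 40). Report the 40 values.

Z[0]=40
i=1: outside box; Z[1]=0
i=2: outside box; Z[2]=0
i=3: outside box; Z[3]=0
i=4: outside box; Z[4]=0
i=5: outside box; Z[5]=0
i=6: outside box; Z[6]=0
i=7: outside box; Z[7]=3 grow→box=[7,10)
i=8: min(r-i=2, Z[1]=0)=0; Z[8]=0
i=9: min(r-i=1, Z[2]=0)=0; Z[9]=0
i=10: outside box; Z[10]=0
i=11: outside box; Z[11]=0
i=12: outside box; Z[12]=0
i=13: outside box; Z[13]=0
i=14: outside box; Z[14]=0
i=15: outside box; Z[15]=1 grow→box=[15,16)
i=16: outside box; Z[16]=0
i=17: outside box; Z[17]=0
i=18: outside box; Z[18]=0
i=19: outside box; Z[19]=0
i=20: outside box; Z[20]=1 grow→box=[20,21)
i=21: outside box; Z[21]=0
i=22: outside box; Z[22]=0
i=23: outside box; Z[23]=1 grow→box=[23,24)
i=24: outside box; Z[24]=1 grow→box=[24,25)
i=25: outside box; Z[25]=3 grow→box=[25,28)
i=26: min(r-i=2, Z[1]=0)=0; Z[26]=0
i=27: min(r-i=1, Z[2]=0)=0; Z[27]=0
i=28: outside box; Z[28]=0
i=29: outside box; Z[29]=0
i=30: outside box; Z[30]=0
i=31: outside box; Z[31]=0
i=32: outside box; Z[32]=0
i=33: outside box; Z[33]=0
i=34: outside box; Z[34]=3 grow→box=[34,37)
i=35: min(r-i=2, Z[1]=0)=0; Z[35]=0
i=36: min(r-i=1, Z[2]=0)=0; Z[36]=0
i=37: outside box; Z[37]=0
i=38: outside box; Z[38]=0
i=39: outside box; Z[39]=0

[40, 0, 0, 0, 0, 0, 0, 3, 0, 0, 0, 0, 0, 0, 0, 1, 0, 0, 0, 0, 1, 0, 0, 1, 1, 3, 0, 0, 0, 0, 0, 0, 0, 0, 3, 0, 0, 0, 0, 0]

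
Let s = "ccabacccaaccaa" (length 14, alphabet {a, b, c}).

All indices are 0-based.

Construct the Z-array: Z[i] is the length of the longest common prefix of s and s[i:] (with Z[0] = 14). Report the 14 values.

Z[0]=14
i=1: outside box; Z[1]=1 scan→box=[1,2)
i=2: outside box; Z[2]=0
i=3: outside box; Z[3]=0
i=4: outside box; Z[4]=0
i=5: outside box; Z[5]=2 scan→box=[5,7)
i=6: min(r-i=1, Z[1]=1)=1; Z[6]=3 scan→box=[6,9)
i=7: min(r-i=2, Z[1]=1)=1; Z[7]=1
i=8: min(r-i=1, Z[2]=0)=0; Z[8]=0
i=9: outside box; Z[9]=0
i=10: outside box; Z[10]=3 scan→box=[10,13)
i=11: min(r-i=2, Z[1]=1)=1; Z[11]=1
i=12: min(r-i=1, Z[2]=0)=0; Z[12]=0
i=13: outside box; Z[13]=0

[14, 1, 0, 0, 0, 2, 3, 1, 0, 0, 3, 1, 0, 0]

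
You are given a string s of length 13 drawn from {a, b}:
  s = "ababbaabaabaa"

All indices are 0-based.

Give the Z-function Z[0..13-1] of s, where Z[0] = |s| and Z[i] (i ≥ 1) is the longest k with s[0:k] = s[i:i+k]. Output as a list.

[13, 0, 2, 0, 0, 1, 3, 0, 1, 3, 0, 1, 1]

Z[0]=13
i=1: i≥r, start 0; Z[1]=0
i=2: i≥r, start 0; Z[2]=2 extend→box=[2,4)
i=3: min(r-i=1, Z[1]=0)=0; Z[3]=0
i=4: i≥r, start 0; Z[4]=0
i=5: i≥r, start 0; Z[5]=1 extend→box=[5,6)
i=6: i≥r, start 0; Z[6]=3 extend→box=[6,9)
i=7: min(r-i=2, Z[1]=0)=0; Z[7]=0
i=8: min(r-i=1, Z[2]=2)=1; Z[8]=1
i=9: i≥r, start 0; Z[9]=3 extend→box=[9,12)
i=10: min(r-i=2, Z[1]=0)=0; Z[10]=0
i=11: min(r-i=1, Z[2]=2)=1; Z[11]=1
i=12: i≥r, start 0; Z[12]=1 extend→box=[12,13)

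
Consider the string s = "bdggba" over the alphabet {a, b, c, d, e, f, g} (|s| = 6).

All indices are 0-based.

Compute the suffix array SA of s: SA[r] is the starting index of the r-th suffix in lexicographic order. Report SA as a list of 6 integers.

[5, 4, 0, 1, 3, 2]

rank→(start, suffix):
  0 → (5, 'a')
  1 → (4, 'ba')
  2 → (0, 'bdggba')
  3 → (1, 'dggba')
  4 → (3, 'gba')
  5 → (2, 'ggba')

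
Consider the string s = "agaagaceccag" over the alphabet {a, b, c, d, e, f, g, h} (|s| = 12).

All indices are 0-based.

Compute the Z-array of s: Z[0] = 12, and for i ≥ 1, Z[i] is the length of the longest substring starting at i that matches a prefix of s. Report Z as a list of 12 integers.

[12, 0, 1, 3, 0, 1, 0, 0, 0, 0, 2, 0]

Z[0]=12
i=1: fresh scan; Z[1]=0
i=2: fresh scan; Z[2]=1 scan→box=[2,3)
i=3: fresh scan; Z[3]=3 scan→box=[3,6)
i=4: min(r-i=2, Z[1]=0)=0; Z[4]=0
i=5: min(r-i=1, Z[2]=1)=1; Z[5]=1
i=6: fresh scan; Z[6]=0
i=7: fresh scan; Z[7]=0
i=8: fresh scan; Z[8]=0
i=9: fresh scan; Z[9]=0
i=10: fresh scan; Z[10]=2 scan→box=[10,12)
i=11: min(r-i=1, Z[1]=0)=0; Z[11]=0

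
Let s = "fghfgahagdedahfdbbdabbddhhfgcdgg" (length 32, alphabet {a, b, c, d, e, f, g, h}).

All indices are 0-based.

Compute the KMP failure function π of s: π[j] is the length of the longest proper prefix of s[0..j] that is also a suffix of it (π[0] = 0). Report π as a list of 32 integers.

[0, 0, 0, 1, 2, 0, 0, 0, 0, 0, 0, 0, 0, 0, 1, 0, 0, 0, 0, 0, 0, 0, 0, 0, 0, 0, 1, 2, 0, 0, 0, 0]

π[0] = 0
j=1 s[j]='g': π[1]=0 (border '')
j=2 s[j]='h': π[2]=0 (border '')
j=3 s[j]='f': π[3]=1 (border 'f')
j=4 s[j]='g': π[4]=2 (border 'fg')
j=5 s[j]='a': k: 2→0; π[5]=0 (border '')
j=6 s[j]='h': π[6]=0 (border '')
j=7 s[j]='a': π[7]=0 (border '')
j=8 s[j]='g': π[8]=0 (border '')
j=9 s[j]='d': π[9]=0 (border '')
j=10 s[j]='e': π[10]=0 (border '')
j=11 s[j]='d': π[11]=0 (border '')
j=12 s[j]='a': π[12]=0 (border '')
j=13 s[j]='h': π[13]=0 (border '')
j=14 s[j]='f': π[14]=1 (border 'f')
j=15 s[j]='d': k: 1→0; π[15]=0 (border '')
j=16 s[j]='b': π[16]=0 (border '')
j=17 s[j]='b': π[17]=0 (border '')
j=18 s[j]='d': π[18]=0 (border '')
j=19 s[j]='a': π[19]=0 (border '')
j=20 s[j]='b': π[20]=0 (border '')
j=21 s[j]='b': π[21]=0 (border '')
j=22 s[j]='d': π[22]=0 (border '')
j=23 s[j]='d': π[23]=0 (border '')
j=24 s[j]='h': π[24]=0 (border '')
j=25 s[j]='h': π[25]=0 (border '')
j=26 s[j]='f': π[26]=1 (border 'f')
j=27 s[j]='g': π[27]=2 (border 'fg')
j=28 s[j]='c': k: 2→0; π[28]=0 (border '')
j=29 s[j]='d': π[29]=0 (border '')
j=30 s[j]='g': π[30]=0 (border '')
j=31 s[j]='g': π[31]=0 (border '')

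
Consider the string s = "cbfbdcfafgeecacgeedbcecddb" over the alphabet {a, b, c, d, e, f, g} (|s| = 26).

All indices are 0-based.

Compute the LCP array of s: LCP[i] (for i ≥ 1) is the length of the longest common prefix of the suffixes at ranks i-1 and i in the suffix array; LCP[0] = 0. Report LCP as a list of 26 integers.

[0, 1, 0, 1, 1, 1, 0, 1, 1, 1, 1, 1, 0, 2, 1, 1, 0, 2, 1, 1, 2, 0, 1, 1, 0, 3]

rank | idx | suffix
   0 |  13 | acgeedbcecddb
   1 |   7 | afgeecacgeedbcecddb
   2 |  25 | b
   3 |  19 | bcecddb
   4 |   3 | bdcfafgeecacgeedbcecddb
   5 |   1 | bfbdcfafgeecacgeedbcecddb
   6 |  12 | cacgeedbcecddb
   7 |   0 | cbfbdcfafgeecacgeedbcecddb
   8 |  22 | cddb
   9 |  20 | cecddb
  10 |   5 | cfafgeecacgeedbcecddb
  11 |  14 | cgeedbcecddb
  12 |  24 | db
  13 |  18 | dbcecddb
  14 |   4 | dcfafgeecacgeedbcecddb
  15 |  23 | ddb
  16 |  11 | ecacgeedbcecddb
  17 |  21 | ecddb
  18 |  17 | edbcecddb
  19 |  10 | eecacgeedbcecddb
  20 |  16 | eedbcecddb
  21 |   6 | fafgeecacgeedbcecddb
  22 |   2 | fbdcfafgeecacgeedbcecddb
  23 |   8 | fgeecacgeedbcecddb
  24 |   9 | geecacgeedbcecddb
  25 |  15 | geedbcecddb

SA = [13, 7, 25, 19, 3, 1, 12, 0, 22, 20, 5, 14, 24, 18, 4, 23, 11, 21, 17, 10, 16, 6, 2, 8, 9, 15]
[i] adj suffixes → lcp
  [1] 13/7 → 1 ('a')
  [2] 7/25 → 0 ('')
  [3] 25/19 → 1 ('b')
  [4] 19/3 → 1 ('b')
  [5] 3/1 → 1 ('b')
  [6] 1/12 → 0 ('')
  [7] 12/0 → 1 ('c')
  [8] 0/22 → 1 ('c')
  [9] 22/20 → 1 ('c')
  [10] 20/5 → 1 ('c')
  [11] 5/14 → 1 ('c')
  [12] 14/24 → 0 ('')
  [13] 24/18 → 2 ('db')
  [14] 18/4 → 1 ('d')
  [15] 4/23 → 1 ('d')
  [16] 23/11 → 0 ('')
  [17] 11/21 → 2 ('ec')
  [18] 21/17 → 1 ('e')
  [19] 17/10 → 1 ('e')
  [20] 10/16 → 2 ('ee')
  [21] 16/6 → 0 ('')
  [22] 6/2 → 1 ('f')
  [23] 2/8 → 1 ('f')
  [24] 8/9 → 0 ('')
  [25] 9/15 → 3 ('gee')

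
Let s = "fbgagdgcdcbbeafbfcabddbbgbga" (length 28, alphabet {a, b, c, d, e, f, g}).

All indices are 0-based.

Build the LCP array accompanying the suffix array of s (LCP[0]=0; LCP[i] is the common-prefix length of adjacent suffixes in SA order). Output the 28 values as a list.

[0, 1, 1, 1, 0, 2, 1, 1, 1, 1, 3, 2, 0, 1, 1, 0, 1, 1, 1, 0, 0, 2, 1, 0, 2, 1, 1, 1]

sorted suffixes:
  #0 SA[0]=27  'a'
  #1 SA[1]=18  'abddbbgbga'
  #2 SA[2]=13  'afbfcabddbbgbga'
  #3 SA[3]=3  'agdgcdcbbeafbfcabddbbgbga'
  #4 SA[4]=10  'bbeafbfcabddbbgbga'
  #5 SA[5]=22  'bbgbga'
  #6 SA[6]=19  'bddbbgbga'
  #7 SA[7]=11  'beafbfcabddbbgbga'
  #8 SA[8]=15  'bfcabddbbgbga'
  #9 SA[9]=25  'bga'
  #10 SA[10]=1  'bgagdgcdcbbeafbfcabddbbgbga'
  #11 SA[11]=23  'bgbga'
  #12 SA[12]=17  'cabddbbgbga'
  #13 SA[13]=9  'cbbeafbfcabddbbgbga'
  #14 SA[14]=7  'cdcbbeafbfcabddbbgbga'
  #15 SA[15]=21  'dbbgbga'
  #16 SA[16]=8  'dcbbeafbfcabddbbgbga'
  #17 SA[17]=20  'ddbbgbga'
  #18 SA[18]=5  'dgcdcbbeafbfcabddbbgbga'
  #19 SA[19]=12  'eafbfcabddbbgbga'
  #20 SA[20]=14  'fbfcabddbbgbga'
  #21 SA[21]=0  'fbgagdgcdcbbeafbfcabddbbgbga'
  #22 SA[22]=16  'fcabddbbgbga'
  #23 SA[23]=26  'ga'
  #24 SA[24]=2  'gagdgcdcbbeafbfcabddbbgbga'
  #25 SA[25]=24  'gbga'
  #26 SA[26]=6  'gcdcbbeafbfcabddbbgbga'
  #27 SA[27]=4  'gdgcdcbbeafbfcabddbbgbga'

SA = [27, 18, 13, 3, 10, 22, 19, 11, 15, 25, 1, 23, 17, 9, 7, 21, 8, 20, 5, 12, 14, 0, 16, 26, 2, 24, 6, 4]
rank  pair      lcp
   1  s[27:],s[18:]  1  'a'
   2  s[18:],s[13:]  1  'a'
   3  s[13:],s[3:]  1  'a'
   4  s[3:],s[10:]  0  ''
   5  s[10:],s[22:]  2  'bb'
   6  s[22:],s[19:]  1  'b'
   7  s[19:],s[11:]  1  'b'
   8  s[11:],s[15:]  1  'b'
   9  s[15:],s[25:]  1  'b'
  10  s[25:],s[1:]  3  'bga'
  11  s[1:],s[23:]  2  'bg'
  12  s[23:],s[17:]  0  ''
  13  s[17:],s[9:]  1  'c'
  14  s[9:],s[7:]  1  'c'
  15  s[7:],s[21:]  0  ''
  16  s[21:],s[8:]  1  'd'
  17  s[8:],s[20:]  1  'd'
  18  s[20:],s[5:]  1  'd'
  19  s[5:],s[12:]  0  ''
  20  s[12:],s[14:]  0  ''
  21  s[14:],s[0:]  2  'fb'
  22  s[0:],s[16:]  1  'f'
  23  s[16:],s[26:]  0  ''
  24  s[26:],s[2:]  2  'ga'
  25  s[2:],s[24:]  1  'g'
  26  s[24:],s[6:]  1  'g'
  27  s[6:],s[4:]  1  'g'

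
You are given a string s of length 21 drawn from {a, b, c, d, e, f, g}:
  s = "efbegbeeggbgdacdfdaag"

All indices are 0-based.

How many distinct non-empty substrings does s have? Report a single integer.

rank | idx | suffix
   0 |  18 | aag
   1 |  13 | acdfdaag
   2 |  19 | ag
   3 |   5 | beeggbgdacdfdaag
   4 |   2 | begbeeggbgdacdfdaag
   5 |  10 | bgdacdfdaag
   6 |  14 | cdfdaag
   7 |  17 | daag
   8 |  12 | dacdfdaag
   9 |  15 | dfdaag
  10 |   6 | eeggbgdacdfdaag
  11 |   0 | efbegbeeggbgdacdfdaag
  12 |   3 | egbeeggbgdacdfdaag
  13 |   7 | eggbgdacdfdaag
  14 |   1 | fbegbeeggbgdacdfdaag
  15 |  16 | fdaag
  16 |  20 | g
  17 |   4 | gbeeggbgdacdfdaag
  18 |   9 | gbgdacdfdaag
  19 |  11 | gdacdfdaag
  20 |   8 | ggbgdacdfdaag

SA = [18, 13, 19, 5, 2, 10, 14, 17, 12, 15, 6, 0, 3, 7, 1, 16, 20, 4, 9, 11, 8]
i: (SA[i-1],SA[i]) lcp shared
  1: (18,13) 1 'a'
  2: (13,19) 1 'a'
  3: (19,5) 0 ''
  4: (5,2) 2 'be'
  5: (2,10) 1 'b'
  6: (10,14) 0 ''
  7: (14,17) 0 ''
  8: (17,12) 2 'da'
  9: (12,15) 1 'd'
  10: (15,6) 0 ''
  11: (6,0) 1 'e'
  12: (0,3) 1 'e'
  13: (3,7) 2 'eg'
  14: (7,1) 0 ''
  15: (1,16) 1 'f'
  16: (16,20) 0 ''
  17: (20,4) 1 'g'
  18: (4,9) 2 'gb'
  19: (9,11) 1 'g'
  20: (11,8) 1 'g'

n(n+1)/2 = 21·22/2 = 231
Σ LCP = 0 + 1 + 1 + 0 + 2 + 1 + 0 + 0 + 2 + 1 + 0 + 1 + 1 + 2 + 0 + 1 + 0 + 1 + 2 + 1 + 1 = 18
distinct = 231 − 18 = 213

213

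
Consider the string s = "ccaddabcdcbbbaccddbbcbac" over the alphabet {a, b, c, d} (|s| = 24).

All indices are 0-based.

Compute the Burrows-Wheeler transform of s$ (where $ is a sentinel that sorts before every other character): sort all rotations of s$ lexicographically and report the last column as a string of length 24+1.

cdbbccbbcdbaacbd$abcddcac

rank  rotation                   last
    0  $ccaddabcdcbbbaccddbbcbac  c
    1  abcdcbbbaccddbbcbac$ccadd  d
    2  ac$ccaddabcdcbbbaccddbbcb  b
    3  accddbbcbac$ccaddabcdcbbb  b
    4  addabcdcbbbaccddbbcbac$cc  c
    5  bac$ccaddabcdcbbbaccddbbc  c
    6  baccddbbcbac$ccaddabcdcbb  b
    7  bbaccddbbcbac$ccaddabcdcb  b
    8  bbbaccddbbcbac$ccaddabcdc  c
    9  bbcbac$ccaddabcdcbbbaccdd  d
   10  bcbac$ccaddabcdcbbbaccddb  b
   11  bcdcbbbaccddbbcbac$ccadda  a
   12  c$ccaddabcdcbbbaccddbbcba  a
   13  caddabcdcbbbaccddbbcbac$c  c
   14  cbac$ccaddabcdcbbbaccddbb  b
   15  cbbbaccddbbcbac$ccaddabcd  d
   16  ccaddabcdcbbbaccddbbcbac$  $
   17  ccddbbcbac$ccaddabcdcbbba  a
   18  cdcbbbaccddbbcbac$ccaddab  b
   19  cddbbcbac$ccaddabcdcbbbac  c
   20  dabcdcbbbaccddbbcbac$ccad  d
   21  dbbcbac$ccaddabcdcbbbaccd  d
   22  dcbbbaccddbbcbac$ccaddabc  c
   23  ddabcdcbbbaccddbbcbac$cca  a
   24  ddbbcbac$ccaddabcdcbbbacc  c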